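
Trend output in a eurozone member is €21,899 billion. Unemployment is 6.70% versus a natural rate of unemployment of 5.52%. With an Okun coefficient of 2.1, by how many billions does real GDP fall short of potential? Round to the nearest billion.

€543 billion

Output gap = -2.1 × (6.7 - 5.52) = -2.1 × 1.18 = -2.478%.
Actual GDP ≈ 21899 × 0.97522 ≈ 21356 billion, so the shortfall is 21899 - 21356 = 543 billion.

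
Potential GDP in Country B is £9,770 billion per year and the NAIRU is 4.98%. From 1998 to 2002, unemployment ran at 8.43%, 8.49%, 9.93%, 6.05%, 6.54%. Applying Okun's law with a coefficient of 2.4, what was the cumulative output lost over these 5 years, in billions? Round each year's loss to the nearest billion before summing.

£3,410 billion

Year 1998: gap = -2.4 × (8.43 - 4.98) = -8.28%, loss ≈ 9770 × 8.28/100 ≈ 809.
Year 1999: gap = -2.4 × (8.49 - 4.98) = -8.424%, loss ≈ 9770 × 8.424/100 ≈ 823.
Year 2000: gap = -2.4 × (9.93 - 4.98) = -11.88%, loss ≈ 9770 × 11.88/100 ≈ 1161.
Year 2001: gap = -2.4 × (6.05 - 4.98) = -2.568%, loss ≈ 9770 × 2.568/100 ≈ 251.
Year 2002: gap = -2.4 × (6.54 - 4.98) = -3.744%, loss ≈ 9770 × 3.744/100 ≈ 366.
Total lost output = 809 + 823 + 1161 + 251 + 366 = 3410 billion.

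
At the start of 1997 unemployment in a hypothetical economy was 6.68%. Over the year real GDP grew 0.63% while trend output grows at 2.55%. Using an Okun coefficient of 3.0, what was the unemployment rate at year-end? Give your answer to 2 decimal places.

Growth-rate Okun's law: g_Y = g_Y* - β × Δu, so Δu = (g_Y* - g_Y)/β.
Δu = (2.55 - 0.63)/3.0 = 1.92/3.0 = 0.64 percentage points.
Year-end unemployment = 6.68 + 0.64 = 7.32%.

7.32%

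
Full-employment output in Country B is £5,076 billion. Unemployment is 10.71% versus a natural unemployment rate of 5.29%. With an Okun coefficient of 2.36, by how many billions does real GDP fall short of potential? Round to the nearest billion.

Output gap = -2.36 × (10.71 - 5.29) = -2.36 × 5.42 = -12.7912%.
Actual GDP ≈ 5076 × 0.872088 ≈ 4427 billion, so the shortfall is 5076 - 4427 = 649 billion.

£649 billion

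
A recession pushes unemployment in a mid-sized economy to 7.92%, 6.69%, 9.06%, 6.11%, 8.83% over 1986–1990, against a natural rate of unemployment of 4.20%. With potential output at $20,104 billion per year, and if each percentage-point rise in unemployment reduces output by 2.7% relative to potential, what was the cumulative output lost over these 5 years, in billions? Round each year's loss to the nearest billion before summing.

Year 1986: gap = -2.7 × (7.92 - 4.2) = -10.044%, loss ≈ 20104 × 10.044/100 ≈ 2019.
Year 1987: gap = -2.7 × (6.69 - 4.2) = -6.723%, loss ≈ 20104 × 6.723/100 ≈ 1352.
Year 1988: gap = -2.7 × (9.06 - 4.2) = -13.122%, loss ≈ 20104 × 13.122/100 ≈ 2638.
Year 1989: gap = -2.7 × (6.11 - 4.2) = -5.157%, loss ≈ 20104 × 5.157/100 ≈ 1037.
Year 1990: gap = -2.7 × (8.83 - 4.2) = -12.501%, loss ≈ 20104 × 12.501/100 ≈ 2513.
Total lost output = 2019 + 1352 + 2638 + 1037 + 2513 = 9559 billion.

$9,559 billion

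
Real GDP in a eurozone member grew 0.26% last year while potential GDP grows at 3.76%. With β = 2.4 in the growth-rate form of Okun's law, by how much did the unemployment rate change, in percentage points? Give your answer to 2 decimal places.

1.46 percentage points

Growth-rate Okun's law: g_Y = g_Y* - β × Δu, so Δu = (g_Y* - g_Y)/β.
Δu = (3.76 - 0.26)/2.4 = 3.5/2.4 = 1.46 percentage points.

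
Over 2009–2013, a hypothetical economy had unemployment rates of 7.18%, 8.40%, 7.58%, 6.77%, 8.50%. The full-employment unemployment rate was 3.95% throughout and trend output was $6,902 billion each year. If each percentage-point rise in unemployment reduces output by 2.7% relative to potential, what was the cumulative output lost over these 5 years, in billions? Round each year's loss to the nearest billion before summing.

Year 2009: gap = -2.7 × (7.18 - 3.95) = -8.721%, loss ≈ 6902 × 8.721/100 ≈ 602.
Year 2010: gap = -2.7 × (8.4 - 3.95) = -12.015%, loss ≈ 6902 × 12.015/100 ≈ 829.
Year 2011: gap = -2.7 × (7.58 - 3.95) = -9.801%, loss ≈ 6902 × 9.801/100 ≈ 676.
Year 2012: gap = -2.7 × (6.77 - 3.95) = -7.614%, loss ≈ 6902 × 7.614/100 ≈ 526.
Year 2013: gap = -2.7 × (8.5 - 3.95) = -12.285%, loss ≈ 6902 × 12.285/100 ≈ 848.
Total lost output = 602 + 829 + 676 + 526 + 848 = 3481 billion.

$3,481 billion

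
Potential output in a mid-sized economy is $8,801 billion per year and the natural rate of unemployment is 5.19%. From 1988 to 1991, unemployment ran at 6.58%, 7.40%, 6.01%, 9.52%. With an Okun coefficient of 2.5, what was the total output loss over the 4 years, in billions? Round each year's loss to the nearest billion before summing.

$1,925 billion

Year 1988: gap = -2.5 × (6.58 - 5.19) = -3.475%, loss ≈ 8801 × 3.475/100 ≈ 306.
Year 1989: gap = -2.5 × (7.4 - 5.19) = -5.525%, loss ≈ 8801 × 5.525/100 ≈ 486.
Year 1990: gap = -2.5 × (6.01 - 5.19) = -2.05%, loss ≈ 8801 × 2.05/100 ≈ 180.
Year 1991: gap = -2.5 × (9.52 - 5.19) = -10.825%, loss ≈ 8801 × 10.825/100 ≈ 953.
Total lost output = 306 + 486 + 180 + 953 = 1925 billion.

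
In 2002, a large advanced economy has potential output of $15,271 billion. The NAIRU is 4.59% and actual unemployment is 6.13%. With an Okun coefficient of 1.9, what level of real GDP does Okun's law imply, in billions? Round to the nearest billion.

Unemployment gap = 6.13 - 4.59 = 1.54 points, so the output gap is -1.9 × 1.54 = -2.926%.
Actual GDP = 15271 × (1 - 2.926/100) = 15271 × 0.97074 ≈ 14824 billion.

$14,824 billion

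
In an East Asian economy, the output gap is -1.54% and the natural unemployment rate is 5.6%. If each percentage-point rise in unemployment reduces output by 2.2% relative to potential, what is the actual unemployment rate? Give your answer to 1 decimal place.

6.3%

From Okun's law, u - u* = -(output gap)/β = -(-1.54)/2.2 = 0.7 points.
So u = 5.6 + 0.7 = 6.3%.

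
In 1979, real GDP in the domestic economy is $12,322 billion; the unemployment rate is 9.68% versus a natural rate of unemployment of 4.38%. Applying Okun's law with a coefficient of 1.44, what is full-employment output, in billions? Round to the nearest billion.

$13,340 billion

Unemployment gap = 9.68 - 4.38 = 5.3 points, so output gap = -1.44 × 5.3 = -7.632%.
Since Y = Y* × (1 + gap/100), Y* = 12322/0.92368 ≈ 13340 billion.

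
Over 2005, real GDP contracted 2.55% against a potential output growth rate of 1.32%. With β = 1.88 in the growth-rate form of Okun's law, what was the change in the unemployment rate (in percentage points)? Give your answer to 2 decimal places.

2.06 percentage points

Growth-rate Okun's law: g_Y = g_Y* - β × Δu, so Δu = (g_Y* - g_Y)/β.
Δu = (1.32 + 2.55)/1.88 = 3.87/1.88 = 2.06 percentage points.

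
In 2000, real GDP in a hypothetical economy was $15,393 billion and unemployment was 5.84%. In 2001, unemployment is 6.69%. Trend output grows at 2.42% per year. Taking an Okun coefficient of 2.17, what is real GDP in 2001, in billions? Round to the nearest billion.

$15,482 billion

Δu = 6.69 - 5.84 = 0.85 points.
Okun's law (growth form): g_Y = g_Y* - β × Δu = 2.42 - 2.17 × (0.85) = 2.42 - 1.8445 = 0.5755%.
Real GDP in the next year = 15393 × (1 + 0.5755/100) = 15393 × 1.005755 ≈ 15482 billion.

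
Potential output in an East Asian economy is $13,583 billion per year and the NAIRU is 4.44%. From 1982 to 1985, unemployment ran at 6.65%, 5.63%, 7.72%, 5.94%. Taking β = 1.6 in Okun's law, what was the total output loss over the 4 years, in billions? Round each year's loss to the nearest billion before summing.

$1,778 billion

Year 1982: gap = -1.6 × (6.65 - 4.44) = -3.536%, loss ≈ 13583 × 3.536/100 ≈ 480.
Year 1983: gap = -1.6 × (5.63 - 4.44) = -1.904%, loss ≈ 13583 × 1.904/100 ≈ 259.
Year 1984: gap = -1.6 × (7.72 - 4.44) = -5.248%, loss ≈ 13583 × 5.248/100 ≈ 713.
Year 1985: gap = -1.6 × (5.94 - 4.44) = -2.4%, loss ≈ 13583 × 2.4/100 ≈ 326.
Total lost output = 480 + 259 + 713 + 326 = 1778 billion.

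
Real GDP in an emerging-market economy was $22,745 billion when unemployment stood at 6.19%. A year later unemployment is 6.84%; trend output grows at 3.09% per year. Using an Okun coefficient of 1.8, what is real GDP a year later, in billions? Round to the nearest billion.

Δu = 6.84 - 6.19 = 0.65 points.
Okun's law (growth form): g_Y = g_Y* - β × Δu = 3.09 - 1.8 × (0.65) = 3.09 - 1.17 = 1.92%.
Real GDP in the next year = 22745 × (1 + 1.92/100) = 22745 × 1.0192 ≈ 23182 billion.

$23,182 billion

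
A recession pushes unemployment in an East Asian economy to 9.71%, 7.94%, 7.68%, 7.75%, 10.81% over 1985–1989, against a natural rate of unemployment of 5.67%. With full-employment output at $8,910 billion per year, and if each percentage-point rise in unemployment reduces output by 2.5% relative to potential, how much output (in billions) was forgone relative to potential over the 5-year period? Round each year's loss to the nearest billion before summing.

Year 1985: gap = -2.5 × (9.71 - 5.67) = -10.1%, loss ≈ 8910 × 10.1/100 ≈ 900.
Year 1986: gap = -2.5 × (7.94 - 5.67) = -5.675%, loss ≈ 8910 × 5.675/100 ≈ 506.
Year 1987: gap = -2.5 × (7.68 - 5.67) = -5.025%, loss ≈ 8910 × 5.025/100 ≈ 448.
Year 1988: gap = -2.5 × (7.75 - 5.67) = -5.2%, loss ≈ 8910 × 5.2/100 ≈ 463.
Year 1989: gap = -2.5 × (10.81 - 5.67) = -12.85%, loss ≈ 8910 × 12.85/100 ≈ 1145.
Total lost output = 900 + 506 + 448 + 463 + 1145 = 3462 billion.

$3,462 billion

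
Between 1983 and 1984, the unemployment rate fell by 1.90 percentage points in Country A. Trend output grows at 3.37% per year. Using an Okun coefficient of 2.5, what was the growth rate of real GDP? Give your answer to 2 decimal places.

8.12%

Growth-rate Okun's law: g_Y = g_Y* - β × Δu.
g_Y = 3.37 - 2.5 × (-1.90) = 3.37 + 4.75 = 8.12%, i.e. 8.12% to 2 d.p.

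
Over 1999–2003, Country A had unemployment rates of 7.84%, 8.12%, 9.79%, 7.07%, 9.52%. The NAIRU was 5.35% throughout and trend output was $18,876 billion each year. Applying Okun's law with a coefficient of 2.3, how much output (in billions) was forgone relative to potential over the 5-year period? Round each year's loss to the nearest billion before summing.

$6,769 billion

Year 1999: gap = -2.3 × (7.84 - 5.35) = -5.727%, loss ≈ 18876 × 5.727/100 ≈ 1081.
Year 2000: gap = -2.3 × (8.12 - 5.35) = -6.371%, loss ≈ 18876 × 6.371/100 ≈ 1203.
Year 2001: gap = -2.3 × (9.79 - 5.35) = -10.212%, loss ≈ 18876 × 10.212/100 ≈ 1928.
Year 2002: gap = -2.3 × (7.07 - 5.35) = -3.956%, loss ≈ 18876 × 3.956/100 ≈ 747.
Year 2003: gap = -2.3 × (9.52 - 5.35) = -9.591%, loss ≈ 18876 × 9.591/100 ≈ 1810.
Total lost output = 1081 + 1203 + 1928 + 747 + 1810 = 6769 billion.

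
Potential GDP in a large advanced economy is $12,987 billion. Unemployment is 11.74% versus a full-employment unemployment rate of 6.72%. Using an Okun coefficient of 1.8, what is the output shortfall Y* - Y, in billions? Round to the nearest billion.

$1,174 billion

Output gap = -1.8 × (11.74 - 6.72) = -1.8 × 5.02 = -9.036%.
Actual GDP ≈ 12987 × 0.90964 ≈ 11813 billion, so the shortfall is 12987 - 11813 = 1174 billion.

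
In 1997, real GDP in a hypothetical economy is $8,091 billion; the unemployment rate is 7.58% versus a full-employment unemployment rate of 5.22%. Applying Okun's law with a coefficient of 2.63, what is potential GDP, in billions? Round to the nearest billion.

Unemployment gap = 7.58 - 5.22 = 2.36 points, so output gap = -2.63 × 2.36 = -6.2068%.
Since Y = Y* × (1 + gap/100), Y* = 8091/0.937932 ≈ 8626 billion.

$8,626 billion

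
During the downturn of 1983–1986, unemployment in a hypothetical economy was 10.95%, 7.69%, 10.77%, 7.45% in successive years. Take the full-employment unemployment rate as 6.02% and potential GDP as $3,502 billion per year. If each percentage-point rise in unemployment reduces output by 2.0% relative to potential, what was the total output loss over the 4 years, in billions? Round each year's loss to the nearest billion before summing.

$895 billion

Year 1983: gap = -2.0 × (10.95 - 6.02) = -9.86%, loss ≈ 3502 × 9.86/100 ≈ 345.
Year 1984: gap = -2.0 × (7.69 - 6.02) = -3.34%, loss ≈ 3502 × 3.34/100 ≈ 117.
Year 1985: gap = -2.0 × (10.77 - 6.02) = -9.5%, loss ≈ 3502 × 9.5/100 ≈ 333.
Year 1986: gap = -2.0 × (7.45 - 6.02) = -2.86%, loss ≈ 3502 × 2.86/100 ≈ 100.
Total lost output = 345 + 117 + 333 + 100 = 895 billion.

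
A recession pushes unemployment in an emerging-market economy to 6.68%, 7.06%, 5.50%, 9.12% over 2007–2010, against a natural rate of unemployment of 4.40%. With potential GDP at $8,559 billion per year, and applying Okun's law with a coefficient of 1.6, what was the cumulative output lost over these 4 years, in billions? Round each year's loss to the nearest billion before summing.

Year 2007: gap = -1.6 × (6.68 - 4.4) = -3.648%, loss ≈ 8559 × 3.648/100 ≈ 312.
Year 2008: gap = -1.6 × (7.06 - 4.4) = -4.256%, loss ≈ 8559 × 4.256/100 ≈ 364.
Year 2009: gap = -1.6 × (5.5 - 4.4) = -1.76%, loss ≈ 8559 × 1.76/100 ≈ 151.
Year 2010: gap = -1.6 × (9.12 - 4.4) = -7.552%, loss ≈ 8559 × 7.552/100 ≈ 646.
Total lost output = 312 + 364 + 151 + 646 = 1473 billion.

$1,473 billion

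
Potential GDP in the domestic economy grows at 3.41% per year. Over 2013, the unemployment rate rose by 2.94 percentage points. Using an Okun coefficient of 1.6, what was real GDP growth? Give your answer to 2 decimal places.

Growth-rate Okun's law: g_Y = g_Y* - β × Δu.
g_Y = 3.41 - 1.6 × (2.94) = 3.41 - 4.704 = -1.294%, i.e. -1.29% to 2 d.p.

-1.29%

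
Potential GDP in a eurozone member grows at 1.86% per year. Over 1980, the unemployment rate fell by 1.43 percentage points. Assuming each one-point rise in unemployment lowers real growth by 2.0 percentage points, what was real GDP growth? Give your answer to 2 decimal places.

4.72%

Growth-rate Okun's law: g_Y = g_Y* - β × Δu.
g_Y = 1.86 - 2.0 × (-1.43) = 1.86 + 2.86 = 4.72%, i.e. 4.72% to 2 d.p.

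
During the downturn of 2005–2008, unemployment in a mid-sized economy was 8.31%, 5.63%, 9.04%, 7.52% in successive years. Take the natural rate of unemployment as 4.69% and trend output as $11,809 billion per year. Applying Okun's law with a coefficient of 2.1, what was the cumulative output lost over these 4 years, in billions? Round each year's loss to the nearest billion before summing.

Year 2005: gap = -2.1 × (8.31 - 4.69) = -7.602%, loss ≈ 11809 × 7.602/100 ≈ 898.
Year 2006: gap = -2.1 × (5.63 - 4.69) = -1.974%, loss ≈ 11809 × 1.974/100 ≈ 233.
Year 2007: gap = -2.1 × (9.04 - 4.69) = -9.135%, loss ≈ 11809 × 9.135/100 ≈ 1079.
Year 2008: gap = -2.1 × (7.52 - 4.69) = -5.943%, loss ≈ 11809 × 5.943/100 ≈ 702.
Total lost output = 898 + 233 + 1079 + 702 = 2912 billion.

$2,912 billion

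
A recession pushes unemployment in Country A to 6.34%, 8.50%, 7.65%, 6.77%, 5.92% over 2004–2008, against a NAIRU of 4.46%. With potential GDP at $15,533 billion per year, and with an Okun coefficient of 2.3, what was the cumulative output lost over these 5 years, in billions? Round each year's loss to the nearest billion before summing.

$4,602 billion

Year 2004: gap = -2.3 × (6.34 - 4.46) = -4.324%, loss ≈ 15533 × 4.324/100 ≈ 672.
Year 2005: gap = -2.3 × (8.5 - 4.46) = -9.292%, loss ≈ 15533 × 9.292/100 ≈ 1443.
Year 2006: gap = -2.3 × (7.65 - 4.46) = -7.337%, loss ≈ 15533 × 7.337/100 ≈ 1140.
Year 2007: gap = -2.3 × (6.77 - 4.46) = -5.313%, loss ≈ 15533 × 5.313/100 ≈ 825.
Year 2008: gap = -2.3 × (5.92 - 4.46) = -3.358%, loss ≈ 15533 × 3.358/100 ≈ 522.
Total lost output = 672 + 1443 + 1140 + 825 + 522 = 4602 billion.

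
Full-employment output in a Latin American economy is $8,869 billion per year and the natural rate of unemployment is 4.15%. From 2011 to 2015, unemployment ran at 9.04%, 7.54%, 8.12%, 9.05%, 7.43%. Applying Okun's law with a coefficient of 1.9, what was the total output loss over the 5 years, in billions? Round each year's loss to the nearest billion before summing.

Year 2011: gap = -1.9 × (9.04 - 4.15) = -9.291%, loss ≈ 8869 × 9.291/100 ≈ 824.
Year 2012: gap = -1.9 × (7.54 - 4.15) = -6.441%, loss ≈ 8869 × 6.441/100 ≈ 571.
Year 2013: gap = -1.9 × (8.12 - 4.15) = -7.543%, loss ≈ 8869 × 7.543/100 ≈ 669.
Year 2014: gap = -1.9 × (9.05 - 4.15) = -9.31%, loss ≈ 8869 × 9.31/100 ≈ 826.
Year 2015: gap = -1.9 × (7.43 - 4.15) = -6.232%, loss ≈ 8869 × 6.232/100 ≈ 553.
Total lost output = 824 + 571 + 669 + 826 + 553 = 3443 billion.

$3,443 billion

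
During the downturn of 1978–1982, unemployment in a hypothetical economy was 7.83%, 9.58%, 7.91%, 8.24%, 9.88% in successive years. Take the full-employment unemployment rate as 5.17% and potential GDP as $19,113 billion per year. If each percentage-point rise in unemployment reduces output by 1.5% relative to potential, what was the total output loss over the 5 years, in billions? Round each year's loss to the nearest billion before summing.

Year 1978: gap = -1.5 × (7.83 - 5.17) = -3.99%, loss ≈ 19113 × 3.99/100 ≈ 763.
Year 1979: gap = -1.5 × (9.58 - 5.17) = -6.615%, loss ≈ 19113 × 6.615/100 ≈ 1264.
Year 1980: gap = -1.5 × (7.91 - 5.17) = -4.11%, loss ≈ 19113 × 4.11/100 ≈ 786.
Year 1981: gap = -1.5 × (8.24 - 5.17) = -4.605%, loss ≈ 19113 × 4.605/100 ≈ 880.
Year 1982: gap = -1.5 × (9.88 - 5.17) = -7.065%, loss ≈ 19113 × 7.065/100 ≈ 1350.
Total lost output = 763 + 1264 + 786 + 880 + 1350 = 5043 billion.

$5,043 billion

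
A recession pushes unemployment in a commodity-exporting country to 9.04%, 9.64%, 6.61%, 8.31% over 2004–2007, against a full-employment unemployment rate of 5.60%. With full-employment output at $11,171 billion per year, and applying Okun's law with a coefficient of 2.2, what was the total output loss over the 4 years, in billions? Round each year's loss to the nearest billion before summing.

$2,752 billion

Year 2004: gap = -2.2 × (9.04 - 5.6) = -7.568%, loss ≈ 11171 × 7.568/100 ≈ 845.
Year 2005: gap = -2.2 × (9.64 - 5.6) = -8.888%, loss ≈ 11171 × 8.888/100 ≈ 993.
Year 2006: gap = -2.2 × (6.61 - 5.6) = -2.222%, loss ≈ 11171 × 2.222/100 ≈ 248.
Year 2007: gap = -2.2 × (8.31 - 5.6) = -5.962%, loss ≈ 11171 × 5.962/100 ≈ 666.
Total lost output = 845 + 993 + 248 + 666 = 2752 billion.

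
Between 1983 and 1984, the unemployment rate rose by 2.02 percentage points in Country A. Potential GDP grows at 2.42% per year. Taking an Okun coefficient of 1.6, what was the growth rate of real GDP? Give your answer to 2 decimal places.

Growth-rate Okun's law: g_Y = g_Y* - β × Δu.
g_Y = 2.42 - 1.6 × (2.02) = 2.42 - 3.232 = -0.812%, i.e. -0.81% to 2 d.p.

-0.81%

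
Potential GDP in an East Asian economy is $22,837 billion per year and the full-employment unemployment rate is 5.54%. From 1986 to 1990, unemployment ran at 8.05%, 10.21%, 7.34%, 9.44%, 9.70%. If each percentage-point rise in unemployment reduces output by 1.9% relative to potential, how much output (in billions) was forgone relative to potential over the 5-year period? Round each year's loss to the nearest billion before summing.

Year 1986: gap = -1.9 × (8.05 - 5.54) = -4.769%, loss ≈ 22837 × 4.769/100 ≈ 1089.
Year 1987: gap = -1.9 × (10.21 - 5.54) = -8.873%, loss ≈ 22837 × 8.873/100 ≈ 2026.
Year 1988: gap = -1.9 × (7.34 - 5.54) = -3.42%, loss ≈ 22837 × 3.42/100 ≈ 781.
Year 1989: gap = -1.9 × (9.44 - 5.54) = -7.41%, loss ≈ 22837 × 7.41/100 ≈ 1692.
Year 1990: gap = -1.9 × (9.7 - 5.54) = -7.904%, loss ≈ 22837 × 7.904/100 ≈ 1805.
Total lost output = 1089 + 2026 + 781 + 1692 + 1805 = 7393 billion.

$7,393 billion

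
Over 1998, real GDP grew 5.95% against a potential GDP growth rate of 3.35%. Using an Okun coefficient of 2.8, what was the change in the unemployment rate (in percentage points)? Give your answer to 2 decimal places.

-0.93 percentage points

Growth-rate Okun's law: g_Y = g_Y* - β × Δu, so Δu = (g_Y* - g_Y)/β.
Δu = (3.35 - 5.95)/2.8 = -2.6/2.8 = -0.93 percentage points.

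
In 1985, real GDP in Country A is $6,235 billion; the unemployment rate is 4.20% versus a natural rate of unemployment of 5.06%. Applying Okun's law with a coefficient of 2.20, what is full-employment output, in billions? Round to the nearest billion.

Unemployment gap = 4.2 - 5.06 = -0.86 points, so output gap = -2.2 × (-0.86) = 1.892%.
Since Y = Y* × (1 + gap/100), Y* = 6235/1.01892 ≈ 6119 billion.

$6,119 billion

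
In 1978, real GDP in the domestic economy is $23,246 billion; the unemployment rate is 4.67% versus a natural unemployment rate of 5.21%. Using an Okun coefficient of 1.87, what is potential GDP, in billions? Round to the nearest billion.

$23,014 billion

Unemployment gap = 4.67 - 5.21 = -0.54 points, so output gap = -1.87 × (-0.54) = 1.0098%.
Since Y = Y* × (1 + gap/100), Y* = 23246/1.010098 ≈ 23014 billion.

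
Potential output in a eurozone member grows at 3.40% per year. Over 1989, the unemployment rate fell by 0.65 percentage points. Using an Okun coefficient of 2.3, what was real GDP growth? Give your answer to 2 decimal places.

Growth-rate Okun's law: g_Y = g_Y* - β × Δu.
g_Y = 3.40 - 2.3 × (-0.65) = 3.4 + 1.495 = 4.895%, i.e. 4.90% to 2 d.p.

4.90%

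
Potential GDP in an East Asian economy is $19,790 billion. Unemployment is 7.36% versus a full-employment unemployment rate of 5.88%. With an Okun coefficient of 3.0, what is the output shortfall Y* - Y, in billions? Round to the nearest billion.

Output gap = -3.0 × (7.36 - 5.88) = -3 × 1.48 = -4.44%.
Actual GDP ≈ 19790 × 0.9556 ≈ 18911 billion, so the shortfall is 19790 - 18911 = 879 billion.

$879 billion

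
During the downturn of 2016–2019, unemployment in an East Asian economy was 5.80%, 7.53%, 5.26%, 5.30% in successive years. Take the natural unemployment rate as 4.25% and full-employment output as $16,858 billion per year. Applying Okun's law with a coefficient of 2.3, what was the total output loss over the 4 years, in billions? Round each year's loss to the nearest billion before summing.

Year 2016: gap = -2.3 × (5.8 - 4.25) = -3.565%, loss ≈ 16858 × 3.565/100 ≈ 601.
Year 2017: gap = -2.3 × (7.53 - 4.25) = -7.544%, loss ≈ 16858 × 7.544/100 ≈ 1272.
Year 2018: gap = -2.3 × (5.26 - 4.25) = -2.323%, loss ≈ 16858 × 2.323/100 ≈ 392.
Year 2019: gap = -2.3 × (5.3 - 4.25) = -2.415%, loss ≈ 16858 × 2.415/100 ≈ 407.
Total lost output = 601 + 1272 + 392 + 407 = 2672 billion.

$2,672 billion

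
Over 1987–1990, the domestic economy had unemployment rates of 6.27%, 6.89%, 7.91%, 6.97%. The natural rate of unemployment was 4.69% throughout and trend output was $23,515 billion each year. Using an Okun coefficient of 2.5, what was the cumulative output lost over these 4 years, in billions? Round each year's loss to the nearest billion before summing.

Year 1987: gap = -2.5 × (6.27 - 4.69) = -3.95%, loss ≈ 23515 × 3.95/100 ≈ 929.
Year 1988: gap = -2.5 × (6.89 - 4.69) = -5.5%, loss ≈ 23515 × 5.5/100 ≈ 1293.
Year 1989: gap = -2.5 × (7.91 - 4.69) = -8.05%, loss ≈ 23515 × 8.05/100 ≈ 1893.
Year 1990: gap = -2.5 × (6.97 - 4.69) = -5.7%, loss ≈ 23515 × 5.7/100 ≈ 1340.
Total lost output = 929 + 1293 + 1893 + 1340 = 5455 billion.

$5,455 billion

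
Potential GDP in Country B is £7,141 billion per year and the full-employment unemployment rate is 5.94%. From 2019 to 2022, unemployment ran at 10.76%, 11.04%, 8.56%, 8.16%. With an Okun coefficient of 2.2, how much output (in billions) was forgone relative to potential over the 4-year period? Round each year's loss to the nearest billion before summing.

Year 2019: gap = -2.2 × (10.76 - 5.94) = -10.604%, loss ≈ 7141 × 10.604/100 ≈ 757.
Year 2020: gap = -2.2 × (11.04 - 5.94) = -11.22%, loss ≈ 7141 × 11.22/100 ≈ 801.
Year 2021: gap = -2.2 × (8.56 - 5.94) = -5.764%, loss ≈ 7141 × 5.764/100 ≈ 412.
Year 2022: gap = -2.2 × (8.16 - 5.94) = -4.884%, loss ≈ 7141 × 4.884/100 ≈ 349.
Total lost output = 757 + 801 + 412 + 349 = 2319 billion.

£2,319 billion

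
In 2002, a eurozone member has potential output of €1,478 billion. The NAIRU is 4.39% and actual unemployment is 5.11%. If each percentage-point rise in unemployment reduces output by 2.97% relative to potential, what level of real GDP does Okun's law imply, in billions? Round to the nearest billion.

Unemployment gap = 5.11 - 4.39 = 0.72 points, so the output gap is -2.97 × 0.72 = -2.1384%.
Actual GDP = 1478 × (1 - 2.1384/100) = 1478 × 0.978616 ≈ 1446 billion.

€1,446 billion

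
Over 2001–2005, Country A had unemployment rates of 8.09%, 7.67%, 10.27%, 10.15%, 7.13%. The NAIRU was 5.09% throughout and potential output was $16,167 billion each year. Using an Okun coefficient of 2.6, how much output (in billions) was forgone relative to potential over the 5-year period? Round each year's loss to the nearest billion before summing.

$7,506 billion

Year 2001: gap = -2.6 × (8.09 - 5.09) = -7.8%, loss ≈ 16167 × 7.8/100 ≈ 1261.
Year 2002: gap = -2.6 × (7.67 - 5.09) = -6.708%, loss ≈ 16167 × 6.708/100 ≈ 1084.
Year 2003: gap = -2.6 × (10.27 - 5.09) = -13.468%, loss ≈ 16167 × 13.468/100 ≈ 2177.
Year 2004: gap = -2.6 × (10.15 - 5.09) = -13.156%, loss ≈ 16167 × 13.156/100 ≈ 2127.
Year 2005: gap = -2.6 × (7.13 - 5.09) = -5.304%, loss ≈ 16167 × 5.304/100 ≈ 857.
Total lost output = 1261 + 1084 + 2177 + 2127 + 857 = 7506 billion.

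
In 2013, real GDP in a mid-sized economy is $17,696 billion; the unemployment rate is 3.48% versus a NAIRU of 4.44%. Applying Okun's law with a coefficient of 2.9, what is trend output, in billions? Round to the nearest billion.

$17,217 billion

Unemployment gap = 3.48 - 4.44 = -0.96 points, so output gap = -2.9 × (-0.96) = 2.784%.
Since Y = Y* × (1 + gap/100), Y* = 17696/1.02784 ≈ 17217 billion.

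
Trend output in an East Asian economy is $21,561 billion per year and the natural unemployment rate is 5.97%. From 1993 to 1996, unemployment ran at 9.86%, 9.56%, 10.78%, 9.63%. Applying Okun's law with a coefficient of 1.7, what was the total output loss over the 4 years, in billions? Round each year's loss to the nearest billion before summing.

$5,847 billion

Year 1993: gap = -1.7 × (9.86 - 5.97) = -6.613%, loss ≈ 21561 × 6.613/100 ≈ 1426.
Year 1994: gap = -1.7 × (9.56 - 5.97) = -6.103%, loss ≈ 21561 × 6.103/100 ≈ 1316.
Year 1995: gap = -1.7 × (10.78 - 5.97) = -8.177%, loss ≈ 21561 × 8.177/100 ≈ 1763.
Year 1996: gap = -1.7 × (9.63 - 5.97) = -6.222%, loss ≈ 21561 × 6.222/100 ≈ 1342.
Total lost output = 1426 + 1316 + 1763 + 1342 = 5847 billion.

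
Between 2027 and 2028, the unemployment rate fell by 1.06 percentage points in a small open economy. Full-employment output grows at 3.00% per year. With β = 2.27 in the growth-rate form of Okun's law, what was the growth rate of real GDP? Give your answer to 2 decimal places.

5.41%

Growth-rate Okun's law: g_Y = g_Y* - β × Δu.
g_Y = 3.00 - 2.27 × (-1.06) = 3 + 2.4062 = 5.4062%, i.e. 5.41% to 2 d.p.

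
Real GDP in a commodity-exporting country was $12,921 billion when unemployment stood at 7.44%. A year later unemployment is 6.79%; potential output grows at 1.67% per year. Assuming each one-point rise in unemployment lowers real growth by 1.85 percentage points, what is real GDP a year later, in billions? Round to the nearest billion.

Δu = 6.79 - 7.44 = -0.65 points.
Okun's law (growth form): g_Y = g_Y* - β × Δu = 1.67 - 1.85 × (-0.65) = 1.67 + 1.2025 = 2.8725%.
Real GDP in the next year = 12921 × (1 + 2.8725/100) = 12921 × 1.028725 ≈ 13292 billion.

$13,292 billion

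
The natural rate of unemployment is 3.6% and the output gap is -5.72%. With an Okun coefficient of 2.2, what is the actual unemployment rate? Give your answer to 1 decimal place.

6.2%

From Okun's law, u - u* = -(output gap)/β = -(-5.72)/2.2 = 2.6 points.
So u = 3.6 + 2.6 = 6.2%.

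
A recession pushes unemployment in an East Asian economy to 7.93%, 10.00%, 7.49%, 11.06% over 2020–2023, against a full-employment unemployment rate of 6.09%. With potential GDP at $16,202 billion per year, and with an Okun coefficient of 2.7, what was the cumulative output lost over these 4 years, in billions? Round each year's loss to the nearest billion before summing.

$5,301 billion

Year 2020: gap = -2.7 × (7.93 - 6.09) = -4.968%, loss ≈ 16202 × 4.968/100 ≈ 805.
Year 2021: gap = -2.7 × (10 - 6.09) = -10.557%, loss ≈ 16202 × 10.557/100 ≈ 1710.
Year 2022: gap = -2.7 × (7.49 - 6.09) = -3.78%, loss ≈ 16202 × 3.78/100 ≈ 612.
Year 2023: gap = -2.7 × (11.06 - 6.09) = -13.419%, loss ≈ 16202 × 13.419/100 ≈ 2174.
Total lost output = 805 + 1710 + 612 + 2174 = 5301 billion.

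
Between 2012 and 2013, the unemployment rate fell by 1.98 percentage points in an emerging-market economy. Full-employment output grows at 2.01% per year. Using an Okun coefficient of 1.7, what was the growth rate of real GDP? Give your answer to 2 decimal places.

Growth-rate Okun's law: g_Y = g_Y* - β × Δu.
g_Y = 2.01 - 1.7 × (-1.98) = 2.01 + 3.366 = 5.376%, i.e. 5.38% to 2 d.p.

5.38%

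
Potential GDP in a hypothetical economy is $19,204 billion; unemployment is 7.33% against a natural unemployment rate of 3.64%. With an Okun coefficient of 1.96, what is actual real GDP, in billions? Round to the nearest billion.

Unemployment gap = 7.33 - 3.64 = 3.69 points, so the output gap is -1.96 × 3.69 = -7.2324%.
Actual GDP = 19204 × (1 - 7.2324/100) = 19204 × 0.927676 ≈ 17815 billion.

$17,815 billion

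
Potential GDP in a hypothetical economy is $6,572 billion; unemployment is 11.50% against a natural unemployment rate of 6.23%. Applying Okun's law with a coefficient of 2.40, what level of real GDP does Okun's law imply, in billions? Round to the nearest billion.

Unemployment gap = 11.5 - 6.23 = 5.27 points, so the output gap is -2.4 × 5.27 = -12.648%.
Actual GDP = 6572 × (1 - 12.648/100) = 6572 × 0.87352 ≈ 5741 billion.

$5,741 billion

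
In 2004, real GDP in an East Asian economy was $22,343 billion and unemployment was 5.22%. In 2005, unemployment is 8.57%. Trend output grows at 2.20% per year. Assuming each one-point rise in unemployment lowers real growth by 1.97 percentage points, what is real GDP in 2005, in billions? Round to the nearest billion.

Δu = 8.57 - 5.22 = 3.35 points.
Okun's law (growth form): g_Y = g_Y* - β × Δu = 2.20 - 1.97 × (3.35) = 2.2 - 6.5995 = -4.3995%.
Real GDP in the next year = 22343 × (1 - 4.3995/100) = 22343 × 0.956005 ≈ 21360 billion.

$21,360 billion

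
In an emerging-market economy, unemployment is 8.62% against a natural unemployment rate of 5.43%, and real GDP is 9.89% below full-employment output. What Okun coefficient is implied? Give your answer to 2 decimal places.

β ≈ 3.10

Okun's law: output gap = -β × (u - u*).
-9.89 = -β × (8.62 - 5.43) = -β × 3.19, so β = 9.89/3.19 = 3.10.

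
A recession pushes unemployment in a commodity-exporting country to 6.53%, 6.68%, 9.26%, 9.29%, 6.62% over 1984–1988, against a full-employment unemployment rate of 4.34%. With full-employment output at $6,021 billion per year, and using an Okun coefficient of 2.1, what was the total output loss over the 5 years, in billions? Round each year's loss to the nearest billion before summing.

Year 1984: gap = -2.1 × (6.53 - 4.34) = -4.599%, loss ≈ 6021 × 4.599/100 ≈ 277.
Year 1985: gap = -2.1 × (6.68 - 4.34) = -4.914%, loss ≈ 6021 × 4.914/100 ≈ 296.
Year 1986: gap = -2.1 × (9.26 - 4.34) = -10.332%, loss ≈ 6021 × 10.332/100 ≈ 622.
Year 1987: gap = -2.1 × (9.29 - 4.34) = -10.395%, loss ≈ 6021 × 10.395/100 ≈ 626.
Year 1988: gap = -2.1 × (6.62 - 4.34) = -4.788%, loss ≈ 6021 × 4.788/100 ≈ 288.
Total lost output = 277 + 296 + 622 + 626 + 288 = 2109 billion.

$2,109 billion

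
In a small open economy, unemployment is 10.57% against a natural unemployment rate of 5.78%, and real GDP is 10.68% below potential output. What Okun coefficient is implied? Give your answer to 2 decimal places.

β ≈ 2.23

Okun's law: output gap = -β × (u - u*).
-10.68 = -β × (10.57 - 5.78) = -β × 4.79, so β = 10.68/4.79 = 2.23.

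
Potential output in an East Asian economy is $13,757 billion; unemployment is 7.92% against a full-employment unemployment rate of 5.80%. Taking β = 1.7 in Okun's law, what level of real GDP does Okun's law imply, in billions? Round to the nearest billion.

Unemployment gap = 7.92 - 5.8 = 2.12 points, so the output gap is -1.7 × 2.12 = -3.604%.
Actual GDP = 13757 × (1 - 3.604/100) = 13757 × 0.96396 ≈ 13261 billion.

$13,261 billion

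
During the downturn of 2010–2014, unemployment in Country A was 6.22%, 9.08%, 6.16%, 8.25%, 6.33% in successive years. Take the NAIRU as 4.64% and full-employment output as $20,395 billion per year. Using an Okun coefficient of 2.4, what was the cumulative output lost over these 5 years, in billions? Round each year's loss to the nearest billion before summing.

Year 2010: gap = -2.4 × (6.22 - 4.64) = -3.792%, loss ≈ 20395 × 3.792/100 ≈ 773.
Year 2011: gap = -2.4 × (9.08 - 4.64) = -10.656%, loss ≈ 20395 × 10.656/100 ≈ 2173.
Year 2012: gap = -2.4 × (6.16 - 4.64) = -3.648%, loss ≈ 20395 × 3.648/100 ≈ 744.
Year 2013: gap = -2.4 × (8.25 - 4.64) = -8.664%, loss ≈ 20395 × 8.664/100 ≈ 1767.
Year 2014: gap = -2.4 × (6.33 - 4.64) = -4.056%, loss ≈ 20395 × 4.056/100 ≈ 827.
Total lost output = 773 + 2173 + 744 + 1767 + 827 = 6284 billion.

$6,284 billion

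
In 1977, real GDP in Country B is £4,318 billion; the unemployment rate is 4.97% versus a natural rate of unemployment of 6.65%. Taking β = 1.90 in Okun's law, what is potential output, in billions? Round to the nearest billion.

£4,184 billion

Unemployment gap = 4.97 - 6.65 = -1.68 points, so output gap = -1.9 × (-1.68) = 3.192%.
Since Y = Y* × (1 + gap/100), Y* = 4318/1.03192 ≈ 4184 billion.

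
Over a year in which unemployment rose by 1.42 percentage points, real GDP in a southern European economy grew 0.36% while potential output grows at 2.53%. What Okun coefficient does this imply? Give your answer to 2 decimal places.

Growth form: g_Y = g_Y* - β × Δu, so β = (g_Y* - g_Y)/Δu.
β = (2.53 - 0.36)/1.42 = 2.17/1.42 = 1.53.

β ≈ 1.53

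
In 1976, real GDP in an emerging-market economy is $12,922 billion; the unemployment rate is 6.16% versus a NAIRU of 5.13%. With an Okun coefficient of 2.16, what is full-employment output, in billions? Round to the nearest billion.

$13,216 billion

Unemployment gap = 6.16 - 5.13 = 1.03 points, so output gap = -2.16 × 1.03 = -2.2248%.
Since Y = Y* × (1 + gap/100), Y* = 12922/0.977752 ≈ 13216 billion.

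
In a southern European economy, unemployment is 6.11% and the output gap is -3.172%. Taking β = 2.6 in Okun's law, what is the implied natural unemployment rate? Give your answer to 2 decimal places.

4.89%

From Okun's law, u - u* = -(output gap)/β = -(-3.172)/2.6 = 1.22 points.
So u* = 6.11 - 1.22 = 4.89%.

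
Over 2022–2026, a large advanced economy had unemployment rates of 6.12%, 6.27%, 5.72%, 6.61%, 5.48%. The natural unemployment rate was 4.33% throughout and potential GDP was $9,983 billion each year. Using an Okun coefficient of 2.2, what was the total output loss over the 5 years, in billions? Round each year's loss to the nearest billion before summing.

$1,878 billion

Year 2022: gap = -2.2 × (6.12 - 4.33) = -3.938%, loss ≈ 9983 × 3.938/100 ≈ 393.
Year 2023: gap = -2.2 × (6.27 - 4.33) = -4.268%, loss ≈ 9983 × 4.268/100 ≈ 426.
Year 2024: gap = -2.2 × (5.72 - 4.33) = -3.058%, loss ≈ 9983 × 3.058/100 ≈ 305.
Year 2025: gap = -2.2 × (6.61 - 4.33) = -5.016%, loss ≈ 9983 × 5.016/100 ≈ 501.
Year 2026: gap = -2.2 × (5.48 - 4.33) = -2.53%, loss ≈ 9983 × 2.53/100 ≈ 253.
Total lost output = 393 + 426 + 305 + 501 + 253 = 1878 billion.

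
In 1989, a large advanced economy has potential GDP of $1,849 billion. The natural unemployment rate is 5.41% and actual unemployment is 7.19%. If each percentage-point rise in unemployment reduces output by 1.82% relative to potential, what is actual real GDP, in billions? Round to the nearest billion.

$1,789 billion

Unemployment gap = 7.19 - 5.41 = 1.78 points, so the output gap is -1.82 × 1.78 = -3.2396%.
Actual GDP = 1849 × (1 - 3.2396/100) = 1849 × 0.967604 ≈ 1789 billion.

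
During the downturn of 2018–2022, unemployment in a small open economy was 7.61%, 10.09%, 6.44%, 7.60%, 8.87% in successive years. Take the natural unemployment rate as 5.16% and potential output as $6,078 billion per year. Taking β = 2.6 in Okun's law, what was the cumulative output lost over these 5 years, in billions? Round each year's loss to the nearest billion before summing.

$2,340 billion

Year 2018: gap = -2.6 × (7.61 - 5.16) = -6.37%, loss ≈ 6078 × 6.37/100 ≈ 387.
Year 2019: gap = -2.6 × (10.09 - 5.16) = -12.818%, loss ≈ 6078 × 12.818/100 ≈ 779.
Year 2020: gap = -2.6 × (6.44 - 5.16) = -3.328%, loss ≈ 6078 × 3.328/100 ≈ 202.
Year 2021: gap = -2.6 × (7.6 - 5.16) = -6.344%, loss ≈ 6078 × 6.344/100 ≈ 386.
Year 2022: gap = -2.6 × (8.87 - 5.16) = -9.646%, loss ≈ 6078 × 9.646/100 ≈ 586.
Total lost output = 387 + 779 + 202 + 386 + 586 = 2340 billion.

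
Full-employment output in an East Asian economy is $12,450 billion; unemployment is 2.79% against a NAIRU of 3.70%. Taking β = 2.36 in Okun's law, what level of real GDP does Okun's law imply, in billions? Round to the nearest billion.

$12,717 billion

Unemployment gap = 2.79 - 3.7 = -0.91 points, so the output gap is -2.36 × (-0.91) = 2.1476%.
Actual GDP = 12450 × (1 + 2.1476/100) = 12450 × 1.021476 ≈ 12717 billion.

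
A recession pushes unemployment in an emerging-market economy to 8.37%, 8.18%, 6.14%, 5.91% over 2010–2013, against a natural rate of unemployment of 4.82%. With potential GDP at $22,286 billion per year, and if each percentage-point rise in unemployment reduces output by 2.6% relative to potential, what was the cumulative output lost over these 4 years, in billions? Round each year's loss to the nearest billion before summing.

Year 2010: gap = -2.6 × (8.37 - 4.82) = -9.23%, loss ≈ 22286 × 9.23/100 ≈ 2057.
Year 2011: gap = -2.6 × (8.18 - 4.82) = -8.736%, loss ≈ 22286 × 8.736/100 ≈ 1947.
Year 2012: gap = -2.6 × (6.14 - 4.82) = -3.432%, loss ≈ 22286 × 3.432/100 ≈ 765.
Year 2013: gap = -2.6 × (5.91 - 4.82) = -2.834%, loss ≈ 22286 × 2.834/100 ≈ 632.
Total lost output = 2057 + 1947 + 765 + 632 = 5401 billion.

$5,401 billion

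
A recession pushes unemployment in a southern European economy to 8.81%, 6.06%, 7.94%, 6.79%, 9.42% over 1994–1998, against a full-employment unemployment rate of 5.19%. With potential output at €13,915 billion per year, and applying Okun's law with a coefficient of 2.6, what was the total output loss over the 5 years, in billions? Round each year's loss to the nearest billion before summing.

€4,729 billion

Year 1994: gap = -2.6 × (8.81 - 5.19) = -9.412%, loss ≈ 13915 × 9.412/100 ≈ 1310.
Year 1995: gap = -2.6 × (6.06 - 5.19) = -2.262%, loss ≈ 13915 × 2.262/100 ≈ 315.
Year 1996: gap = -2.6 × (7.94 - 5.19) = -7.15%, loss ≈ 13915 × 7.15/100 ≈ 995.
Year 1997: gap = -2.6 × (6.79 - 5.19) = -4.16%, loss ≈ 13915 × 4.16/100 ≈ 579.
Year 1998: gap = -2.6 × (9.42 - 5.19) = -10.998%, loss ≈ 13915 × 10.998/100 ≈ 1530.
Total lost output = 1310 + 315 + 995 + 579 + 1530 = 4729 billion.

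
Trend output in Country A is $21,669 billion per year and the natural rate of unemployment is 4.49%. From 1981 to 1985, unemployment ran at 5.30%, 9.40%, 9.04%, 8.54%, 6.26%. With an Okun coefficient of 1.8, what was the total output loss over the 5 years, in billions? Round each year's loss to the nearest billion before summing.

$6,276 billion

Year 1981: gap = -1.8 × (5.3 - 4.49) = -1.458%, loss ≈ 21669 × 1.458/100 ≈ 316.
Year 1982: gap = -1.8 × (9.4 - 4.49) = -8.838%, loss ≈ 21669 × 8.838/100 ≈ 1915.
Year 1983: gap = -1.8 × (9.04 - 4.49) = -8.19%, loss ≈ 21669 × 8.19/100 ≈ 1775.
Year 1984: gap = -1.8 × (8.54 - 4.49) = -7.29%, loss ≈ 21669 × 7.29/100 ≈ 1580.
Year 1985: gap = -1.8 × (6.26 - 4.49) = -3.186%, loss ≈ 21669 × 3.186/100 ≈ 690.
Total lost output = 316 + 1915 + 1775 + 1580 + 690 = 6276 billion.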